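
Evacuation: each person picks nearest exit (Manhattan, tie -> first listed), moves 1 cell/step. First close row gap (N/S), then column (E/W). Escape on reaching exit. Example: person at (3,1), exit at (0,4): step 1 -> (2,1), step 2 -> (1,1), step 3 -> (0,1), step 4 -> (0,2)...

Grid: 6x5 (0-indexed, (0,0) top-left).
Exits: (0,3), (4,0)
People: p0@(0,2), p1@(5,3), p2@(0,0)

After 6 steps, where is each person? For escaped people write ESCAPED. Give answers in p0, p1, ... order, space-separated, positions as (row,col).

Step 1: p0:(0,2)->(0,3)->EXIT | p1:(5,3)->(4,3) | p2:(0,0)->(0,1)
Step 2: p0:escaped | p1:(4,3)->(4,2) | p2:(0,1)->(0,2)
Step 3: p0:escaped | p1:(4,2)->(4,1) | p2:(0,2)->(0,3)->EXIT
Step 4: p0:escaped | p1:(4,1)->(4,0)->EXIT | p2:escaped

ESCAPED ESCAPED ESCAPED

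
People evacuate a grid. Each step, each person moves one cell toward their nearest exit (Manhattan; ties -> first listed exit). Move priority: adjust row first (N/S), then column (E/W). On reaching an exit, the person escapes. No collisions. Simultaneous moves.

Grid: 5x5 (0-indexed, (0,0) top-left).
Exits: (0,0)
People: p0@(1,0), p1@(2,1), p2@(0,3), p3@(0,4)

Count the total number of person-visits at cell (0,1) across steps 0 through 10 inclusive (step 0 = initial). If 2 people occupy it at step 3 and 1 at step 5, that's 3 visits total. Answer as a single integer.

Step 0: p0@(1,0) p1@(2,1) p2@(0,3) p3@(0,4) -> at (0,1): 0 [-], cum=0
Step 1: p0@ESC p1@(1,1) p2@(0,2) p3@(0,3) -> at (0,1): 0 [-], cum=0
Step 2: p0@ESC p1@(0,1) p2@(0,1) p3@(0,2) -> at (0,1): 2 [p1,p2], cum=2
Step 3: p0@ESC p1@ESC p2@ESC p3@(0,1) -> at (0,1): 1 [p3], cum=3
Step 4: p0@ESC p1@ESC p2@ESC p3@ESC -> at (0,1): 0 [-], cum=3
Total visits = 3

Answer: 3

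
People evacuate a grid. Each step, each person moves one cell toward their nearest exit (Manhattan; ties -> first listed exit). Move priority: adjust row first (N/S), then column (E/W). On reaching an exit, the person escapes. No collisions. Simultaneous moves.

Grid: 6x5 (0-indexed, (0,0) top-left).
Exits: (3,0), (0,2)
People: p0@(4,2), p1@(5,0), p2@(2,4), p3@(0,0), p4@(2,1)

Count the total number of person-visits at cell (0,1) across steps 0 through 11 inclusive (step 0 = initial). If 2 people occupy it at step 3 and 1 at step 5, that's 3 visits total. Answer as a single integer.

Answer: 1

Derivation:
Step 0: p0@(4,2) p1@(5,0) p2@(2,4) p3@(0,0) p4@(2,1) -> at (0,1): 0 [-], cum=0
Step 1: p0@(3,2) p1@(4,0) p2@(1,4) p3@(0,1) p4@(3,1) -> at (0,1): 1 [p3], cum=1
Step 2: p0@(3,1) p1@ESC p2@(0,4) p3@ESC p4@ESC -> at (0,1): 0 [-], cum=1
Step 3: p0@ESC p1@ESC p2@(0,3) p3@ESC p4@ESC -> at (0,1): 0 [-], cum=1
Step 4: p0@ESC p1@ESC p2@ESC p3@ESC p4@ESC -> at (0,1): 0 [-], cum=1
Total visits = 1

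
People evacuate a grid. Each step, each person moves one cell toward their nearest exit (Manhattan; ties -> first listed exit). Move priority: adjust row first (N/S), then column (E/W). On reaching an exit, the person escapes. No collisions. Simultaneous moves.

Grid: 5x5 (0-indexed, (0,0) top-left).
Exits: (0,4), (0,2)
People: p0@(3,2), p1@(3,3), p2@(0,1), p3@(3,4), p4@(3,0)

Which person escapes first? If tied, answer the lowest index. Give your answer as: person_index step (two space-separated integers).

Answer: 2 1

Derivation:
Step 1: p0:(3,2)->(2,2) | p1:(3,3)->(2,3) | p2:(0,1)->(0,2)->EXIT | p3:(3,4)->(2,4) | p4:(3,0)->(2,0)
Step 2: p0:(2,2)->(1,2) | p1:(2,3)->(1,3) | p2:escaped | p3:(2,4)->(1,4) | p4:(2,0)->(1,0)
Step 3: p0:(1,2)->(0,2)->EXIT | p1:(1,3)->(0,3) | p2:escaped | p3:(1,4)->(0,4)->EXIT | p4:(1,0)->(0,0)
Step 4: p0:escaped | p1:(0,3)->(0,4)->EXIT | p2:escaped | p3:escaped | p4:(0,0)->(0,1)
Step 5: p0:escaped | p1:escaped | p2:escaped | p3:escaped | p4:(0,1)->(0,2)->EXIT
Exit steps: [3, 4, 1, 3, 5]
First to escape: p2 at step 1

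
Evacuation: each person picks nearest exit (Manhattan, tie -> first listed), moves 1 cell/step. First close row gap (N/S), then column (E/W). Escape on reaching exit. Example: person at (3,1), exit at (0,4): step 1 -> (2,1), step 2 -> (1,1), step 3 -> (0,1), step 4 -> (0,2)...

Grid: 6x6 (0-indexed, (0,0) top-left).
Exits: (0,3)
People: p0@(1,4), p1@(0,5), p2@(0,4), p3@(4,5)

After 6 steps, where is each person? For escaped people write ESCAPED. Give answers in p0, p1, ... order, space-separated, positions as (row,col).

Step 1: p0:(1,4)->(0,4) | p1:(0,5)->(0,4) | p2:(0,4)->(0,3)->EXIT | p3:(4,5)->(3,5)
Step 2: p0:(0,4)->(0,3)->EXIT | p1:(0,4)->(0,3)->EXIT | p2:escaped | p3:(3,5)->(2,5)
Step 3: p0:escaped | p1:escaped | p2:escaped | p3:(2,5)->(1,5)
Step 4: p0:escaped | p1:escaped | p2:escaped | p3:(1,5)->(0,5)
Step 5: p0:escaped | p1:escaped | p2:escaped | p3:(0,5)->(0,4)
Step 6: p0:escaped | p1:escaped | p2:escaped | p3:(0,4)->(0,3)->EXIT

ESCAPED ESCAPED ESCAPED ESCAPED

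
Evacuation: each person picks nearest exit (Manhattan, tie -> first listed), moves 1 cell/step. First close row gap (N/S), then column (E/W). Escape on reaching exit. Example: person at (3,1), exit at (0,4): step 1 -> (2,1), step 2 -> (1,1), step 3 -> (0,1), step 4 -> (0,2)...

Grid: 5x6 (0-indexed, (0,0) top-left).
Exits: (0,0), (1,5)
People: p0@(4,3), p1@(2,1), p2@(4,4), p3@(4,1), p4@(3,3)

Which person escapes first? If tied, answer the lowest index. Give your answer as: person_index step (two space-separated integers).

Answer: 1 3

Derivation:
Step 1: p0:(4,3)->(3,3) | p1:(2,1)->(1,1) | p2:(4,4)->(3,4) | p3:(4,1)->(3,1) | p4:(3,3)->(2,3)
Step 2: p0:(3,3)->(2,3) | p1:(1,1)->(0,1) | p2:(3,4)->(2,4) | p3:(3,1)->(2,1) | p4:(2,3)->(1,3)
Step 3: p0:(2,3)->(1,3) | p1:(0,1)->(0,0)->EXIT | p2:(2,4)->(1,4) | p3:(2,1)->(1,1) | p4:(1,3)->(1,4)
Step 4: p0:(1,3)->(1,4) | p1:escaped | p2:(1,4)->(1,5)->EXIT | p3:(1,1)->(0,1) | p4:(1,4)->(1,5)->EXIT
Step 5: p0:(1,4)->(1,5)->EXIT | p1:escaped | p2:escaped | p3:(0,1)->(0,0)->EXIT | p4:escaped
Exit steps: [5, 3, 4, 5, 4]
First to escape: p1 at step 3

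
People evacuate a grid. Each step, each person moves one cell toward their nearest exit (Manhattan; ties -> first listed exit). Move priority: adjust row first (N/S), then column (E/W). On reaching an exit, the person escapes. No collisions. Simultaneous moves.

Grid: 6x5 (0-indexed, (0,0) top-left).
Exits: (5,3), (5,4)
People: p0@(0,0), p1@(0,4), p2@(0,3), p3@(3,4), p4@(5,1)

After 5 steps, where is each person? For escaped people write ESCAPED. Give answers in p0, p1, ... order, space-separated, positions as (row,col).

Step 1: p0:(0,0)->(1,0) | p1:(0,4)->(1,4) | p2:(0,3)->(1,3) | p3:(3,4)->(4,4) | p4:(5,1)->(5,2)
Step 2: p0:(1,0)->(2,0) | p1:(1,4)->(2,4) | p2:(1,3)->(2,3) | p3:(4,4)->(5,4)->EXIT | p4:(5,2)->(5,3)->EXIT
Step 3: p0:(2,0)->(3,0) | p1:(2,4)->(3,4) | p2:(2,3)->(3,3) | p3:escaped | p4:escaped
Step 4: p0:(3,0)->(4,0) | p1:(3,4)->(4,4) | p2:(3,3)->(4,3) | p3:escaped | p4:escaped
Step 5: p0:(4,0)->(5,0) | p1:(4,4)->(5,4)->EXIT | p2:(4,3)->(5,3)->EXIT | p3:escaped | p4:escaped

(5,0) ESCAPED ESCAPED ESCAPED ESCAPED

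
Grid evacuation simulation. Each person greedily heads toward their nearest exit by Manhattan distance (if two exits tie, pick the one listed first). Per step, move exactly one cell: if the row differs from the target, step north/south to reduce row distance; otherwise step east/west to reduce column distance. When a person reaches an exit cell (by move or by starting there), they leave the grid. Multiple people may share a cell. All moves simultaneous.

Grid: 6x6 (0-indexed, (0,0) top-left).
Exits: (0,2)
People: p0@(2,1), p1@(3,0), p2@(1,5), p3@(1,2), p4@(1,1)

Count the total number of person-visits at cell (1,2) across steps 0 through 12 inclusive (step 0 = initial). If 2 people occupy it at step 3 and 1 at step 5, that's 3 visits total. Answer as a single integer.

Step 0: p0@(2,1) p1@(3,0) p2@(1,5) p3@(1,2) p4@(1,1) -> at (1,2): 1 [p3], cum=1
Step 1: p0@(1,1) p1@(2,0) p2@(0,5) p3@ESC p4@(0,1) -> at (1,2): 0 [-], cum=1
Step 2: p0@(0,1) p1@(1,0) p2@(0,4) p3@ESC p4@ESC -> at (1,2): 0 [-], cum=1
Step 3: p0@ESC p1@(0,0) p2@(0,3) p3@ESC p4@ESC -> at (1,2): 0 [-], cum=1
Step 4: p0@ESC p1@(0,1) p2@ESC p3@ESC p4@ESC -> at (1,2): 0 [-], cum=1
Step 5: p0@ESC p1@ESC p2@ESC p3@ESC p4@ESC -> at (1,2): 0 [-], cum=1
Total visits = 1

Answer: 1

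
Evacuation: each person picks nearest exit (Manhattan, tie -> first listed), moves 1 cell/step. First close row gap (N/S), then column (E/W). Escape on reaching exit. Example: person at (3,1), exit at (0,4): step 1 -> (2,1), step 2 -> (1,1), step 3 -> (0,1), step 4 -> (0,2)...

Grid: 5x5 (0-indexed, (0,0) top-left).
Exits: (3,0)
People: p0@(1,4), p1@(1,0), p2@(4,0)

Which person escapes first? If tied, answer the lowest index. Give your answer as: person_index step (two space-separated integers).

Answer: 2 1

Derivation:
Step 1: p0:(1,4)->(2,4) | p1:(1,0)->(2,0) | p2:(4,0)->(3,0)->EXIT
Step 2: p0:(2,4)->(3,4) | p1:(2,0)->(3,0)->EXIT | p2:escaped
Step 3: p0:(3,4)->(3,3) | p1:escaped | p2:escaped
Step 4: p0:(3,3)->(3,2) | p1:escaped | p2:escaped
Step 5: p0:(3,2)->(3,1) | p1:escaped | p2:escaped
Step 6: p0:(3,1)->(3,0)->EXIT | p1:escaped | p2:escaped
Exit steps: [6, 2, 1]
First to escape: p2 at step 1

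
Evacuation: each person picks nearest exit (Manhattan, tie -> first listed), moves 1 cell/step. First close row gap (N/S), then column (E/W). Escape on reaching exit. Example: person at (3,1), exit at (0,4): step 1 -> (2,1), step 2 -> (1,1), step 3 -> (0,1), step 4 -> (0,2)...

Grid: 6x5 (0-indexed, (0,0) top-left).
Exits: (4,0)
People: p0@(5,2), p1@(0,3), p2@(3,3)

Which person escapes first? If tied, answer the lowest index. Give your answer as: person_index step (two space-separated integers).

Answer: 0 3

Derivation:
Step 1: p0:(5,2)->(4,2) | p1:(0,3)->(1,3) | p2:(3,3)->(4,3)
Step 2: p0:(4,2)->(4,1) | p1:(1,3)->(2,3) | p2:(4,3)->(4,2)
Step 3: p0:(4,1)->(4,0)->EXIT | p1:(2,3)->(3,3) | p2:(4,2)->(4,1)
Step 4: p0:escaped | p1:(3,3)->(4,3) | p2:(4,1)->(4,0)->EXIT
Step 5: p0:escaped | p1:(4,3)->(4,2) | p2:escaped
Step 6: p0:escaped | p1:(4,2)->(4,1) | p2:escaped
Step 7: p0:escaped | p1:(4,1)->(4,0)->EXIT | p2:escaped
Exit steps: [3, 7, 4]
First to escape: p0 at step 3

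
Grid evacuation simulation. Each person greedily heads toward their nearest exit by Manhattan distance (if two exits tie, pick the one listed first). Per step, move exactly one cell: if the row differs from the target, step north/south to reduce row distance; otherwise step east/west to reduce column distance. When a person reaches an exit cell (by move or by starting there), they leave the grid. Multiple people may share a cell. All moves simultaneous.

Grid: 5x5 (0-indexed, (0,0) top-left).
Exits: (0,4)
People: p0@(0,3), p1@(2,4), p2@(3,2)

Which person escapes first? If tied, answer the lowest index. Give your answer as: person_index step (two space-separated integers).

Answer: 0 1

Derivation:
Step 1: p0:(0,3)->(0,4)->EXIT | p1:(2,4)->(1,4) | p2:(3,2)->(2,2)
Step 2: p0:escaped | p1:(1,4)->(0,4)->EXIT | p2:(2,2)->(1,2)
Step 3: p0:escaped | p1:escaped | p2:(1,2)->(0,2)
Step 4: p0:escaped | p1:escaped | p2:(0,2)->(0,3)
Step 5: p0:escaped | p1:escaped | p2:(0,3)->(0,4)->EXIT
Exit steps: [1, 2, 5]
First to escape: p0 at step 1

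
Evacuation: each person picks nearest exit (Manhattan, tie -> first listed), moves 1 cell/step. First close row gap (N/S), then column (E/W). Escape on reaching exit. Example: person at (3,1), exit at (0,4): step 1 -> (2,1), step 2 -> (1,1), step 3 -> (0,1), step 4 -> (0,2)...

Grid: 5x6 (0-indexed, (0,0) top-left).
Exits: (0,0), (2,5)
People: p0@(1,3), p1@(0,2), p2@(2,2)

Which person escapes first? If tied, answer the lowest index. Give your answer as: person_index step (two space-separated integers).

Answer: 1 2

Derivation:
Step 1: p0:(1,3)->(2,3) | p1:(0,2)->(0,1) | p2:(2,2)->(2,3)
Step 2: p0:(2,3)->(2,4) | p1:(0,1)->(0,0)->EXIT | p2:(2,3)->(2,4)
Step 3: p0:(2,4)->(2,5)->EXIT | p1:escaped | p2:(2,4)->(2,5)->EXIT
Exit steps: [3, 2, 3]
First to escape: p1 at step 2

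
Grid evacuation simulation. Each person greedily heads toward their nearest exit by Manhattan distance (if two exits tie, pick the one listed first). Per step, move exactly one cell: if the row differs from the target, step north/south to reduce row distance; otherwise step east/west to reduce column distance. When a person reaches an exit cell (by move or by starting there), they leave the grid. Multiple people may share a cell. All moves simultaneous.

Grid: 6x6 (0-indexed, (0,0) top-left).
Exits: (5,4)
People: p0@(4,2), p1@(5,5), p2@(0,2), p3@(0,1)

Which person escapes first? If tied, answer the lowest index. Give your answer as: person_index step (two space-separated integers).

Answer: 1 1

Derivation:
Step 1: p0:(4,2)->(5,2) | p1:(5,5)->(5,4)->EXIT | p2:(0,2)->(1,2) | p3:(0,1)->(1,1)
Step 2: p0:(5,2)->(5,3) | p1:escaped | p2:(1,2)->(2,2) | p3:(1,1)->(2,1)
Step 3: p0:(5,3)->(5,4)->EXIT | p1:escaped | p2:(2,2)->(3,2) | p3:(2,1)->(3,1)
Step 4: p0:escaped | p1:escaped | p2:(3,2)->(4,2) | p3:(3,1)->(4,1)
Step 5: p0:escaped | p1:escaped | p2:(4,2)->(5,2) | p3:(4,1)->(5,1)
Step 6: p0:escaped | p1:escaped | p2:(5,2)->(5,3) | p3:(5,1)->(5,2)
Step 7: p0:escaped | p1:escaped | p2:(5,3)->(5,4)->EXIT | p3:(5,2)->(5,3)
Step 8: p0:escaped | p1:escaped | p2:escaped | p3:(5,3)->(5,4)->EXIT
Exit steps: [3, 1, 7, 8]
First to escape: p1 at step 1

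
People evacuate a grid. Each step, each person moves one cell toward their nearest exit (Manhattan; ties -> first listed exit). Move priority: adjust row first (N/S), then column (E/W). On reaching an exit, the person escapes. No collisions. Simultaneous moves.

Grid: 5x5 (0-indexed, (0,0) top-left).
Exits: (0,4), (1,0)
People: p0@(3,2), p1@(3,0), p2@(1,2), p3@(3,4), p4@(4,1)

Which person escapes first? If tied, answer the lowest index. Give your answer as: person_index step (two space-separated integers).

Answer: 1 2

Derivation:
Step 1: p0:(3,2)->(2,2) | p1:(3,0)->(2,0) | p2:(1,2)->(1,1) | p3:(3,4)->(2,4) | p4:(4,1)->(3,1)
Step 2: p0:(2,2)->(1,2) | p1:(2,0)->(1,0)->EXIT | p2:(1,1)->(1,0)->EXIT | p3:(2,4)->(1,4) | p4:(3,1)->(2,1)
Step 3: p0:(1,2)->(1,1) | p1:escaped | p2:escaped | p3:(1,4)->(0,4)->EXIT | p4:(2,1)->(1,1)
Step 4: p0:(1,1)->(1,0)->EXIT | p1:escaped | p2:escaped | p3:escaped | p4:(1,1)->(1,0)->EXIT
Exit steps: [4, 2, 2, 3, 4]
First to escape: p1 at step 2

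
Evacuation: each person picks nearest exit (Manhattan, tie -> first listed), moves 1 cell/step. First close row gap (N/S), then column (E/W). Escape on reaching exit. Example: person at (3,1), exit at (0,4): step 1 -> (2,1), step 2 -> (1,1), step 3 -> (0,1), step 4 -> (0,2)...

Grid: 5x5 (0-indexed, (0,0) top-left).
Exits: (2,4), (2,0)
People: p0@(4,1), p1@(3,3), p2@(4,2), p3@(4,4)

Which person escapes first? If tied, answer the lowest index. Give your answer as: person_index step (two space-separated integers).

Step 1: p0:(4,1)->(3,1) | p1:(3,3)->(2,3) | p2:(4,2)->(3,2) | p3:(4,4)->(3,4)
Step 2: p0:(3,1)->(2,1) | p1:(2,3)->(2,4)->EXIT | p2:(3,2)->(2,2) | p3:(3,4)->(2,4)->EXIT
Step 3: p0:(2,1)->(2,0)->EXIT | p1:escaped | p2:(2,2)->(2,3) | p3:escaped
Step 4: p0:escaped | p1:escaped | p2:(2,3)->(2,4)->EXIT | p3:escaped
Exit steps: [3, 2, 4, 2]
First to escape: p1 at step 2

Answer: 1 2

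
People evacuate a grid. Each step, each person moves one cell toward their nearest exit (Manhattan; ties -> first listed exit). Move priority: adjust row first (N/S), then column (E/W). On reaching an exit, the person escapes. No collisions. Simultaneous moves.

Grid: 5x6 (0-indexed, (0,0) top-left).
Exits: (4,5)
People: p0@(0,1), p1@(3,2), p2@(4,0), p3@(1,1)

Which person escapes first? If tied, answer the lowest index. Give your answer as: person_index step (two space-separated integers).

Step 1: p0:(0,1)->(1,1) | p1:(3,2)->(4,2) | p2:(4,0)->(4,1) | p3:(1,1)->(2,1)
Step 2: p0:(1,1)->(2,1) | p1:(4,2)->(4,3) | p2:(4,1)->(4,2) | p3:(2,1)->(3,1)
Step 3: p0:(2,1)->(3,1) | p1:(4,3)->(4,4) | p2:(4,2)->(4,3) | p3:(3,1)->(4,1)
Step 4: p0:(3,1)->(4,1) | p1:(4,4)->(4,5)->EXIT | p2:(4,3)->(4,4) | p3:(4,1)->(4,2)
Step 5: p0:(4,1)->(4,2) | p1:escaped | p2:(4,4)->(4,5)->EXIT | p3:(4,2)->(4,3)
Step 6: p0:(4,2)->(4,3) | p1:escaped | p2:escaped | p3:(4,3)->(4,4)
Step 7: p0:(4,3)->(4,4) | p1:escaped | p2:escaped | p3:(4,4)->(4,5)->EXIT
Step 8: p0:(4,4)->(4,5)->EXIT | p1:escaped | p2:escaped | p3:escaped
Exit steps: [8, 4, 5, 7]
First to escape: p1 at step 4

Answer: 1 4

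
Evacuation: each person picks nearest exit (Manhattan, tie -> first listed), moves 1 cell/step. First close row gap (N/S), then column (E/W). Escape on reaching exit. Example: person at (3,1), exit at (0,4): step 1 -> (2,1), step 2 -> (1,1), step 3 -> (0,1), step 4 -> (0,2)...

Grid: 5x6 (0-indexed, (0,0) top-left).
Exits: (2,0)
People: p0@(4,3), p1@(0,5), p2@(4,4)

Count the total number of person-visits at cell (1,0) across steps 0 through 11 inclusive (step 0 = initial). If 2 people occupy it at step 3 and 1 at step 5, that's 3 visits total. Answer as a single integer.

Answer: 0

Derivation:
Step 0: p0@(4,3) p1@(0,5) p2@(4,4) -> at (1,0): 0 [-], cum=0
Step 1: p0@(3,3) p1@(1,5) p2@(3,4) -> at (1,0): 0 [-], cum=0
Step 2: p0@(2,3) p1@(2,5) p2@(2,4) -> at (1,0): 0 [-], cum=0
Step 3: p0@(2,2) p1@(2,4) p2@(2,3) -> at (1,0): 0 [-], cum=0
Step 4: p0@(2,1) p1@(2,3) p2@(2,2) -> at (1,0): 0 [-], cum=0
Step 5: p0@ESC p1@(2,2) p2@(2,1) -> at (1,0): 0 [-], cum=0
Step 6: p0@ESC p1@(2,1) p2@ESC -> at (1,0): 0 [-], cum=0
Step 7: p0@ESC p1@ESC p2@ESC -> at (1,0): 0 [-], cum=0
Total visits = 0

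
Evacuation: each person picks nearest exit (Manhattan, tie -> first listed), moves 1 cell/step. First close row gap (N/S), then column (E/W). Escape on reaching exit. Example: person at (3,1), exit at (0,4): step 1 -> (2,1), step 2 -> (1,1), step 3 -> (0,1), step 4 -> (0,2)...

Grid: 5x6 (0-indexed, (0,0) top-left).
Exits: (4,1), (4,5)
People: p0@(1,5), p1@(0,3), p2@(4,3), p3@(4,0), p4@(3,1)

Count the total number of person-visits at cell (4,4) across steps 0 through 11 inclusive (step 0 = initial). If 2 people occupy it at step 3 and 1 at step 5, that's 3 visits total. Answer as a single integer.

Step 0: p0@(1,5) p1@(0,3) p2@(4,3) p3@(4,0) p4@(3,1) -> at (4,4): 0 [-], cum=0
Step 1: p0@(2,5) p1@(1,3) p2@(4,2) p3@ESC p4@ESC -> at (4,4): 0 [-], cum=0
Step 2: p0@(3,5) p1@(2,3) p2@ESC p3@ESC p4@ESC -> at (4,4): 0 [-], cum=0
Step 3: p0@ESC p1@(3,3) p2@ESC p3@ESC p4@ESC -> at (4,4): 0 [-], cum=0
Step 4: p0@ESC p1@(4,3) p2@ESC p3@ESC p4@ESC -> at (4,4): 0 [-], cum=0
Step 5: p0@ESC p1@(4,2) p2@ESC p3@ESC p4@ESC -> at (4,4): 0 [-], cum=0
Step 6: p0@ESC p1@ESC p2@ESC p3@ESC p4@ESC -> at (4,4): 0 [-], cum=0
Total visits = 0

Answer: 0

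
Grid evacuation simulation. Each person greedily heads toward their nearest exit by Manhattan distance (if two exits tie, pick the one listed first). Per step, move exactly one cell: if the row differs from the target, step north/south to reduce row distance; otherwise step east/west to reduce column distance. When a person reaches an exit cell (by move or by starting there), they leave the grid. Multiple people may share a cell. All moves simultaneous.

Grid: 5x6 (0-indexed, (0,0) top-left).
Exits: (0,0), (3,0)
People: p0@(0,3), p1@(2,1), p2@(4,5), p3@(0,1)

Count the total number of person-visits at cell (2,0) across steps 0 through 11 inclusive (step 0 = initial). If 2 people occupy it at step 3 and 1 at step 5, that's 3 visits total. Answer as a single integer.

Answer: 0

Derivation:
Step 0: p0@(0,3) p1@(2,1) p2@(4,5) p3@(0,1) -> at (2,0): 0 [-], cum=0
Step 1: p0@(0,2) p1@(3,1) p2@(3,5) p3@ESC -> at (2,0): 0 [-], cum=0
Step 2: p0@(0,1) p1@ESC p2@(3,4) p3@ESC -> at (2,0): 0 [-], cum=0
Step 3: p0@ESC p1@ESC p2@(3,3) p3@ESC -> at (2,0): 0 [-], cum=0
Step 4: p0@ESC p1@ESC p2@(3,2) p3@ESC -> at (2,0): 0 [-], cum=0
Step 5: p0@ESC p1@ESC p2@(3,1) p3@ESC -> at (2,0): 0 [-], cum=0
Step 6: p0@ESC p1@ESC p2@ESC p3@ESC -> at (2,0): 0 [-], cum=0
Total visits = 0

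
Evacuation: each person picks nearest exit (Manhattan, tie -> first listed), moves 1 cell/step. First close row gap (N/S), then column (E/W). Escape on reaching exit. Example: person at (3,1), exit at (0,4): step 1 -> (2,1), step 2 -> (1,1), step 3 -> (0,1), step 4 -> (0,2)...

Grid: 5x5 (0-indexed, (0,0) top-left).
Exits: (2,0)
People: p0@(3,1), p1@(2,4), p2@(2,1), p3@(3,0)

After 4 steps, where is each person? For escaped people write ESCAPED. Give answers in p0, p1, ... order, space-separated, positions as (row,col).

Step 1: p0:(3,1)->(2,1) | p1:(2,4)->(2,3) | p2:(2,1)->(2,0)->EXIT | p3:(3,0)->(2,0)->EXIT
Step 2: p0:(2,1)->(2,0)->EXIT | p1:(2,3)->(2,2) | p2:escaped | p3:escaped
Step 3: p0:escaped | p1:(2,2)->(2,1) | p2:escaped | p3:escaped
Step 4: p0:escaped | p1:(2,1)->(2,0)->EXIT | p2:escaped | p3:escaped

ESCAPED ESCAPED ESCAPED ESCAPED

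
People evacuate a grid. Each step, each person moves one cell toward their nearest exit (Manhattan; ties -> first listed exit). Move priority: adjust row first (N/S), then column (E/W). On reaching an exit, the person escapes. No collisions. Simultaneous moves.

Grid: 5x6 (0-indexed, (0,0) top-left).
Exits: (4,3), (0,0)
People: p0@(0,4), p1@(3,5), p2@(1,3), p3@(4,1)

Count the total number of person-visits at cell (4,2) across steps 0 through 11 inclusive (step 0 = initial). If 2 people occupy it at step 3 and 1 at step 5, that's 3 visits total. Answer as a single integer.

Step 0: p0@(0,4) p1@(3,5) p2@(1,3) p3@(4,1) -> at (4,2): 0 [-], cum=0
Step 1: p0@(0,3) p1@(4,5) p2@(2,3) p3@(4,2) -> at (4,2): 1 [p3], cum=1
Step 2: p0@(0,2) p1@(4,4) p2@(3,3) p3@ESC -> at (4,2): 0 [-], cum=1
Step 3: p0@(0,1) p1@ESC p2@ESC p3@ESC -> at (4,2): 0 [-], cum=1
Step 4: p0@ESC p1@ESC p2@ESC p3@ESC -> at (4,2): 0 [-], cum=1
Total visits = 1

Answer: 1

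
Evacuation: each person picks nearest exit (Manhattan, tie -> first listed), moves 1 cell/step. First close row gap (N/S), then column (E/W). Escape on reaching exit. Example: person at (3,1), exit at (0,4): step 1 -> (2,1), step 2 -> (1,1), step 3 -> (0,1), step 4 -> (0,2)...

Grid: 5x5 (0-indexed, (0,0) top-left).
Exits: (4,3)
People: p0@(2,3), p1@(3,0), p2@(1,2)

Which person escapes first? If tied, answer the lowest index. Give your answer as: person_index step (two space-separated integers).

Step 1: p0:(2,3)->(3,3) | p1:(3,0)->(4,0) | p2:(1,2)->(2,2)
Step 2: p0:(3,3)->(4,3)->EXIT | p1:(4,0)->(4,1) | p2:(2,2)->(3,2)
Step 3: p0:escaped | p1:(4,1)->(4,2) | p2:(3,2)->(4,2)
Step 4: p0:escaped | p1:(4,2)->(4,3)->EXIT | p2:(4,2)->(4,3)->EXIT
Exit steps: [2, 4, 4]
First to escape: p0 at step 2

Answer: 0 2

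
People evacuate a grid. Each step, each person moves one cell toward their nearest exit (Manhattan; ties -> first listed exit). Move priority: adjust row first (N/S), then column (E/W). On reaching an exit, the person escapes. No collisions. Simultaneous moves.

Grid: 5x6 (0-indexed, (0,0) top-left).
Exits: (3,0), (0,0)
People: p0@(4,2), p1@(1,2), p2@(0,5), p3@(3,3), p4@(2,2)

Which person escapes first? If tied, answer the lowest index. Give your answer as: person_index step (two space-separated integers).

Step 1: p0:(4,2)->(3,2) | p1:(1,2)->(0,2) | p2:(0,5)->(0,4) | p3:(3,3)->(3,2) | p4:(2,2)->(3,2)
Step 2: p0:(3,2)->(3,1) | p1:(0,2)->(0,1) | p2:(0,4)->(0,3) | p3:(3,2)->(3,1) | p4:(3,2)->(3,1)
Step 3: p0:(3,1)->(3,0)->EXIT | p1:(0,1)->(0,0)->EXIT | p2:(0,3)->(0,2) | p3:(3,1)->(3,0)->EXIT | p4:(3,1)->(3,0)->EXIT
Step 4: p0:escaped | p1:escaped | p2:(0,2)->(0,1) | p3:escaped | p4:escaped
Step 5: p0:escaped | p1:escaped | p2:(0,1)->(0,0)->EXIT | p3:escaped | p4:escaped
Exit steps: [3, 3, 5, 3, 3]
First to escape: p0 at step 3

Answer: 0 3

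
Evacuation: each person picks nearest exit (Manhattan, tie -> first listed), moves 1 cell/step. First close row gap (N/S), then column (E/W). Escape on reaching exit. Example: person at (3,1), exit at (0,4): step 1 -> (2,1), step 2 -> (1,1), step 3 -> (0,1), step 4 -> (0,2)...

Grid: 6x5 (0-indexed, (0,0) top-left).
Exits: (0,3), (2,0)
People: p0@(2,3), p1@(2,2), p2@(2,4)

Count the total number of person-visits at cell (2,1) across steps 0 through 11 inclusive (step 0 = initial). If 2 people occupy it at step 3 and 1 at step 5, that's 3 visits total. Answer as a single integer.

Answer: 1

Derivation:
Step 0: p0@(2,3) p1@(2,2) p2@(2,4) -> at (2,1): 0 [-], cum=0
Step 1: p0@(1,3) p1@(2,1) p2@(1,4) -> at (2,1): 1 [p1], cum=1
Step 2: p0@ESC p1@ESC p2@(0,4) -> at (2,1): 0 [-], cum=1
Step 3: p0@ESC p1@ESC p2@ESC -> at (2,1): 0 [-], cum=1
Total visits = 1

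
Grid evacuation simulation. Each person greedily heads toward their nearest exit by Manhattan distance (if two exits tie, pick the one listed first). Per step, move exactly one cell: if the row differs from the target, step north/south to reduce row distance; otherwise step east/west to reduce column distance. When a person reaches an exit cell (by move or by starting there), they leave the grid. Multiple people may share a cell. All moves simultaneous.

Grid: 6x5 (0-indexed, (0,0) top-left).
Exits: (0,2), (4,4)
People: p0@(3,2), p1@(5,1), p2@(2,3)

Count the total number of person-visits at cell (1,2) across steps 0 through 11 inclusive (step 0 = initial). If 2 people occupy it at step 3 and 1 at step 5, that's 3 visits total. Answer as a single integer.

Answer: 1

Derivation:
Step 0: p0@(3,2) p1@(5,1) p2@(2,3) -> at (1,2): 0 [-], cum=0
Step 1: p0@(2,2) p1@(4,1) p2@(1,3) -> at (1,2): 0 [-], cum=0
Step 2: p0@(1,2) p1@(4,2) p2@(0,3) -> at (1,2): 1 [p0], cum=1
Step 3: p0@ESC p1@(4,3) p2@ESC -> at (1,2): 0 [-], cum=1
Step 4: p0@ESC p1@ESC p2@ESC -> at (1,2): 0 [-], cum=1
Total visits = 1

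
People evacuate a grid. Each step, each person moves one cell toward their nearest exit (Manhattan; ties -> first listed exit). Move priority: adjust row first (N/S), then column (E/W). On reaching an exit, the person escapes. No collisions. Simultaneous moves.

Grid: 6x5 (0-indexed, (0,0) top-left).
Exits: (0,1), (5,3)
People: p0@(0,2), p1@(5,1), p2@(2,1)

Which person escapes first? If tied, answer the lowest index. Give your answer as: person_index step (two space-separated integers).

Answer: 0 1

Derivation:
Step 1: p0:(0,2)->(0,1)->EXIT | p1:(5,1)->(5,2) | p2:(2,1)->(1,1)
Step 2: p0:escaped | p1:(5,2)->(5,3)->EXIT | p2:(1,1)->(0,1)->EXIT
Exit steps: [1, 2, 2]
First to escape: p0 at step 1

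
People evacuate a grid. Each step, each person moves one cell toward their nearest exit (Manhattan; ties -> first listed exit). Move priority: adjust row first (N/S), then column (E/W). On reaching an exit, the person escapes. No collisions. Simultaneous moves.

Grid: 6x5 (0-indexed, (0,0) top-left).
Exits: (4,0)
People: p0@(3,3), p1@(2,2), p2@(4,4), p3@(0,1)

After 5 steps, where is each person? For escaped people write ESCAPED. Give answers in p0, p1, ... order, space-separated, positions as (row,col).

Step 1: p0:(3,3)->(4,3) | p1:(2,2)->(3,2) | p2:(4,4)->(4,3) | p3:(0,1)->(1,1)
Step 2: p0:(4,3)->(4,2) | p1:(3,2)->(4,2) | p2:(4,3)->(4,2) | p3:(1,1)->(2,1)
Step 3: p0:(4,2)->(4,1) | p1:(4,2)->(4,1) | p2:(4,2)->(4,1) | p3:(2,1)->(3,1)
Step 4: p0:(4,1)->(4,0)->EXIT | p1:(4,1)->(4,0)->EXIT | p2:(4,1)->(4,0)->EXIT | p3:(3,1)->(4,1)
Step 5: p0:escaped | p1:escaped | p2:escaped | p3:(4,1)->(4,0)->EXIT

ESCAPED ESCAPED ESCAPED ESCAPED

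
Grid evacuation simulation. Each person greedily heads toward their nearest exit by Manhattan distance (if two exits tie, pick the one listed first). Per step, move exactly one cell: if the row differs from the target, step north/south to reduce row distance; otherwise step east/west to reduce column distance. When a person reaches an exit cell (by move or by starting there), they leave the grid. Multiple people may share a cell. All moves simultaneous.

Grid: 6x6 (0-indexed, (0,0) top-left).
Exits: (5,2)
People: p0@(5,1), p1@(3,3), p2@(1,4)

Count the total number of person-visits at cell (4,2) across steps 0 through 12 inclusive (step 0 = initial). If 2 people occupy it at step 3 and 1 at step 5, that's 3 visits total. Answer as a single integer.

Answer: 0

Derivation:
Step 0: p0@(5,1) p1@(3,3) p2@(1,4) -> at (4,2): 0 [-], cum=0
Step 1: p0@ESC p1@(4,3) p2@(2,4) -> at (4,2): 0 [-], cum=0
Step 2: p0@ESC p1@(5,3) p2@(3,4) -> at (4,2): 0 [-], cum=0
Step 3: p0@ESC p1@ESC p2@(4,4) -> at (4,2): 0 [-], cum=0
Step 4: p0@ESC p1@ESC p2@(5,4) -> at (4,2): 0 [-], cum=0
Step 5: p0@ESC p1@ESC p2@(5,3) -> at (4,2): 0 [-], cum=0
Step 6: p0@ESC p1@ESC p2@ESC -> at (4,2): 0 [-], cum=0
Total visits = 0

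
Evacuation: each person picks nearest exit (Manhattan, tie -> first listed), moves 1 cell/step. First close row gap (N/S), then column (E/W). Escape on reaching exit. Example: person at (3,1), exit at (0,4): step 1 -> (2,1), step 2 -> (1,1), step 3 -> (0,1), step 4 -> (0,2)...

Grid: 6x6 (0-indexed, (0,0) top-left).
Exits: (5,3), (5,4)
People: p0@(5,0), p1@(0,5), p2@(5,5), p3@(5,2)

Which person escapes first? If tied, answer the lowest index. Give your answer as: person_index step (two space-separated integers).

Answer: 2 1

Derivation:
Step 1: p0:(5,0)->(5,1) | p1:(0,5)->(1,5) | p2:(5,5)->(5,4)->EXIT | p3:(5,2)->(5,3)->EXIT
Step 2: p0:(5,1)->(5,2) | p1:(1,5)->(2,5) | p2:escaped | p3:escaped
Step 3: p0:(5,2)->(5,3)->EXIT | p1:(2,5)->(3,5) | p2:escaped | p3:escaped
Step 4: p0:escaped | p1:(3,5)->(4,5) | p2:escaped | p3:escaped
Step 5: p0:escaped | p1:(4,5)->(5,5) | p2:escaped | p3:escaped
Step 6: p0:escaped | p1:(5,5)->(5,4)->EXIT | p2:escaped | p3:escaped
Exit steps: [3, 6, 1, 1]
First to escape: p2 at step 1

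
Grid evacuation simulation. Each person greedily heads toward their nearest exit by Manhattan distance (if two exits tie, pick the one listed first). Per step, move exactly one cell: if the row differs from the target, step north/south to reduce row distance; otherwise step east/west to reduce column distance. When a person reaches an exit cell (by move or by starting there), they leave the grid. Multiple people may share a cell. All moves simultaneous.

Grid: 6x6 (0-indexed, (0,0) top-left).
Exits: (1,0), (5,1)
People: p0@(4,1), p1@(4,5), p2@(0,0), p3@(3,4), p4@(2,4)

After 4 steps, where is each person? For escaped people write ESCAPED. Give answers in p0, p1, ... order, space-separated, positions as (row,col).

Step 1: p0:(4,1)->(5,1)->EXIT | p1:(4,5)->(5,5) | p2:(0,0)->(1,0)->EXIT | p3:(3,4)->(4,4) | p4:(2,4)->(1,4)
Step 2: p0:escaped | p1:(5,5)->(5,4) | p2:escaped | p3:(4,4)->(5,4) | p4:(1,4)->(1,3)
Step 3: p0:escaped | p1:(5,4)->(5,3) | p2:escaped | p3:(5,4)->(5,3) | p4:(1,3)->(1,2)
Step 4: p0:escaped | p1:(5,3)->(5,2) | p2:escaped | p3:(5,3)->(5,2) | p4:(1,2)->(1,1)

ESCAPED (5,2) ESCAPED (5,2) (1,1)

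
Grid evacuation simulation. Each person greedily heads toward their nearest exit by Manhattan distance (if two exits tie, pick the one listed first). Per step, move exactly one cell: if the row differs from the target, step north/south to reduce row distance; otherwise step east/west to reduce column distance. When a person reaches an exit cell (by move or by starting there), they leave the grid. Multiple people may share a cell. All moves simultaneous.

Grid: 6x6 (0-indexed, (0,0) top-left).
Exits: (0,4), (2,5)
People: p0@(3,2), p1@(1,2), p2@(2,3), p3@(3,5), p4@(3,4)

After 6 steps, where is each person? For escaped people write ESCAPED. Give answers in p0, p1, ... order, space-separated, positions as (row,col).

Step 1: p0:(3,2)->(2,2) | p1:(1,2)->(0,2) | p2:(2,3)->(2,4) | p3:(3,5)->(2,5)->EXIT | p4:(3,4)->(2,4)
Step 2: p0:(2,2)->(2,3) | p1:(0,2)->(0,3) | p2:(2,4)->(2,5)->EXIT | p3:escaped | p4:(2,4)->(2,5)->EXIT
Step 3: p0:(2,3)->(2,4) | p1:(0,3)->(0,4)->EXIT | p2:escaped | p3:escaped | p4:escaped
Step 4: p0:(2,4)->(2,5)->EXIT | p1:escaped | p2:escaped | p3:escaped | p4:escaped

ESCAPED ESCAPED ESCAPED ESCAPED ESCAPED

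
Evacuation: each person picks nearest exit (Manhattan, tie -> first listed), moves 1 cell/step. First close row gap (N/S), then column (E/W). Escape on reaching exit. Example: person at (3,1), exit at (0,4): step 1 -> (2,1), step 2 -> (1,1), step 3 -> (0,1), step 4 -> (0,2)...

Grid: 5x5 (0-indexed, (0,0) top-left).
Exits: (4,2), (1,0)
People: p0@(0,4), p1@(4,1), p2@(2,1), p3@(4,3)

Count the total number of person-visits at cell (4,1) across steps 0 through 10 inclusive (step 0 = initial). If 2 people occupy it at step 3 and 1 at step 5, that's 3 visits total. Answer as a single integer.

Step 0: p0@(0,4) p1@(4,1) p2@(2,1) p3@(4,3) -> at (4,1): 1 [p1], cum=1
Step 1: p0@(1,4) p1@ESC p2@(1,1) p3@ESC -> at (4,1): 0 [-], cum=1
Step 2: p0@(1,3) p1@ESC p2@ESC p3@ESC -> at (4,1): 0 [-], cum=1
Step 3: p0@(1,2) p1@ESC p2@ESC p3@ESC -> at (4,1): 0 [-], cum=1
Step 4: p0@(1,1) p1@ESC p2@ESC p3@ESC -> at (4,1): 0 [-], cum=1
Step 5: p0@ESC p1@ESC p2@ESC p3@ESC -> at (4,1): 0 [-], cum=1
Total visits = 1

Answer: 1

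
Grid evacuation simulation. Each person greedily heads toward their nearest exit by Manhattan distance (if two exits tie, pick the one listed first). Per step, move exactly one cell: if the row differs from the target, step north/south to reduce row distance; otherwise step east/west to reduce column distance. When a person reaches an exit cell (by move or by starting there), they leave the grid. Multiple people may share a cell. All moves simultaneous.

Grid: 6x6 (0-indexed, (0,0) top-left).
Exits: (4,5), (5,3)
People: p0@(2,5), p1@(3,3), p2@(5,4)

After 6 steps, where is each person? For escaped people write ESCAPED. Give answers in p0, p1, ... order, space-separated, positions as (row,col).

Step 1: p0:(2,5)->(3,5) | p1:(3,3)->(4,3) | p2:(5,4)->(5,3)->EXIT
Step 2: p0:(3,5)->(4,5)->EXIT | p1:(4,3)->(5,3)->EXIT | p2:escaped

ESCAPED ESCAPED ESCAPED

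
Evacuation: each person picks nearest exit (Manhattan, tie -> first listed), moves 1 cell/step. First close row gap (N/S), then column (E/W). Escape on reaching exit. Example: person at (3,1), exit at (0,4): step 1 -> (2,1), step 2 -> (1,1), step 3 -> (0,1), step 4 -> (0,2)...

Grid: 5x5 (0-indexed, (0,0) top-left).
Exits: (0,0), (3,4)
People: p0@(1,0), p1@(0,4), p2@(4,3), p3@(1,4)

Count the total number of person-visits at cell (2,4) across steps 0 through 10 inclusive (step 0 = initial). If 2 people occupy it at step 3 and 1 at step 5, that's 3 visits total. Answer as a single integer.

Answer: 2

Derivation:
Step 0: p0@(1,0) p1@(0,4) p2@(4,3) p3@(1,4) -> at (2,4): 0 [-], cum=0
Step 1: p0@ESC p1@(1,4) p2@(3,3) p3@(2,4) -> at (2,4): 1 [p3], cum=1
Step 2: p0@ESC p1@(2,4) p2@ESC p3@ESC -> at (2,4): 1 [p1], cum=2
Step 3: p0@ESC p1@ESC p2@ESC p3@ESC -> at (2,4): 0 [-], cum=2
Total visits = 2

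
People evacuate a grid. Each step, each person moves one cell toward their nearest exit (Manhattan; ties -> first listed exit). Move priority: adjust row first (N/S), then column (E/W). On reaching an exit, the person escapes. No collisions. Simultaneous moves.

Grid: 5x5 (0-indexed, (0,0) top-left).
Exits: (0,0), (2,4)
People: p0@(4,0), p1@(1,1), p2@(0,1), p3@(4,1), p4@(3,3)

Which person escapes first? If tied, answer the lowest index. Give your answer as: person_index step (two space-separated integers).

Step 1: p0:(4,0)->(3,0) | p1:(1,1)->(0,1) | p2:(0,1)->(0,0)->EXIT | p3:(4,1)->(3,1) | p4:(3,3)->(2,3)
Step 2: p0:(3,0)->(2,0) | p1:(0,1)->(0,0)->EXIT | p2:escaped | p3:(3,1)->(2,1) | p4:(2,3)->(2,4)->EXIT
Step 3: p0:(2,0)->(1,0) | p1:escaped | p2:escaped | p3:(2,1)->(1,1) | p4:escaped
Step 4: p0:(1,0)->(0,0)->EXIT | p1:escaped | p2:escaped | p3:(1,1)->(0,1) | p4:escaped
Step 5: p0:escaped | p1:escaped | p2:escaped | p3:(0,1)->(0,0)->EXIT | p4:escaped
Exit steps: [4, 2, 1, 5, 2]
First to escape: p2 at step 1

Answer: 2 1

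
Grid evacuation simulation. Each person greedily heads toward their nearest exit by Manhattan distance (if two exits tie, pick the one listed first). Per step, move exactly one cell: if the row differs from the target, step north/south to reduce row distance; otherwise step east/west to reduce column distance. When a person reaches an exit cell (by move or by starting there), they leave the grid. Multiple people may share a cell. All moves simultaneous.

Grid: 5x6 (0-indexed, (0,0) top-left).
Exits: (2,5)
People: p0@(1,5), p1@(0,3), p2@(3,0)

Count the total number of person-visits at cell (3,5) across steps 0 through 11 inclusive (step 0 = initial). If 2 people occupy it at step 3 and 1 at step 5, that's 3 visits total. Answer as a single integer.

Step 0: p0@(1,5) p1@(0,3) p2@(3,0) -> at (3,5): 0 [-], cum=0
Step 1: p0@ESC p1@(1,3) p2@(2,0) -> at (3,5): 0 [-], cum=0
Step 2: p0@ESC p1@(2,3) p2@(2,1) -> at (3,5): 0 [-], cum=0
Step 3: p0@ESC p1@(2,4) p2@(2,2) -> at (3,5): 0 [-], cum=0
Step 4: p0@ESC p1@ESC p2@(2,3) -> at (3,5): 0 [-], cum=0
Step 5: p0@ESC p1@ESC p2@(2,4) -> at (3,5): 0 [-], cum=0
Step 6: p0@ESC p1@ESC p2@ESC -> at (3,5): 0 [-], cum=0
Total visits = 0

Answer: 0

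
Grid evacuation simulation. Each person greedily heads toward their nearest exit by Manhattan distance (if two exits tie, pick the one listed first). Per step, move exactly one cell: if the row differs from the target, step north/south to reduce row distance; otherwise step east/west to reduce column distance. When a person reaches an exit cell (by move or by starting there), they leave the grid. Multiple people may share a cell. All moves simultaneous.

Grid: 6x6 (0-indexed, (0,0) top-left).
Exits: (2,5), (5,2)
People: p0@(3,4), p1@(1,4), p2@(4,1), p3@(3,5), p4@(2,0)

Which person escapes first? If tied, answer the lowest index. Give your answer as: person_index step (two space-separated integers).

Step 1: p0:(3,4)->(2,4) | p1:(1,4)->(2,4) | p2:(4,1)->(5,1) | p3:(3,5)->(2,5)->EXIT | p4:(2,0)->(2,1)
Step 2: p0:(2,4)->(2,5)->EXIT | p1:(2,4)->(2,5)->EXIT | p2:(5,1)->(5,2)->EXIT | p3:escaped | p4:(2,1)->(2,2)
Step 3: p0:escaped | p1:escaped | p2:escaped | p3:escaped | p4:(2,2)->(2,3)
Step 4: p0:escaped | p1:escaped | p2:escaped | p3:escaped | p4:(2,3)->(2,4)
Step 5: p0:escaped | p1:escaped | p2:escaped | p3:escaped | p4:(2,4)->(2,5)->EXIT
Exit steps: [2, 2, 2, 1, 5]
First to escape: p3 at step 1

Answer: 3 1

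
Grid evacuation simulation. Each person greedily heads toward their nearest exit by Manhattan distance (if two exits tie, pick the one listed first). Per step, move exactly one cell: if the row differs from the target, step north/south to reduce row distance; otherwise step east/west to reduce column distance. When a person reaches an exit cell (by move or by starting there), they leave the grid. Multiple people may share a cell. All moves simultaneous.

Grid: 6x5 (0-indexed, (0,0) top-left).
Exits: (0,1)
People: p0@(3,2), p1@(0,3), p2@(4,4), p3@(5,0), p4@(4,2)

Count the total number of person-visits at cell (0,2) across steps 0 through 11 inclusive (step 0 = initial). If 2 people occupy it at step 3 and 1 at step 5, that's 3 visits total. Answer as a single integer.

Step 0: p0@(3,2) p1@(0,3) p2@(4,4) p3@(5,0) p4@(4,2) -> at (0,2): 0 [-], cum=0
Step 1: p0@(2,2) p1@(0,2) p2@(3,4) p3@(4,0) p4@(3,2) -> at (0,2): 1 [p1], cum=1
Step 2: p0@(1,2) p1@ESC p2@(2,4) p3@(3,0) p4@(2,2) -> at (0,2): 0 [-], cum=1
Step 3: p0@(0,2) p1@ESC p2@(1,4) p3@(2,0) p4@(1,2) -> at (0,2): 1 [p0], cum=2
Step 4: p0@ESC p1@ESC p2@(0,4) p3@(1,0) p4@(0,2) -> at (0,2): 1 [p4], cum=3
Step 5: p0@ESC p1@ESC p2@(0,3) p3@(0,0) p4@ESC -> at (0,2): 0 [-], cum=3
Step 6: p0@ESC p1@ESC p2@(0,2) p3@ESC p4@ESC -> at (0,2): 1 [p2], cum=4
Step 7: p0@ESC p1@ESC p2@ESC p3@ESC p4@ESC -> at (0,2): 0 [-], cum=4
Total visits = 4

Answer: 4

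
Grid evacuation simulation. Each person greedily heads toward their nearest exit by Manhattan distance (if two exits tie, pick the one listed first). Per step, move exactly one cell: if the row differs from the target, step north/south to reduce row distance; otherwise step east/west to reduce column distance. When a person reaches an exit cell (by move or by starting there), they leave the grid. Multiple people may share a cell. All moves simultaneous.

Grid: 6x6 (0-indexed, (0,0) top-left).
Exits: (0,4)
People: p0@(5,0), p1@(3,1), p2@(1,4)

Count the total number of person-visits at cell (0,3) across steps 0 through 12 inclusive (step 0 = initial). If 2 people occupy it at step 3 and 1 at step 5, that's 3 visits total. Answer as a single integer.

Answer: 2

Derivation:
Step 0: p0@(5,0) p1@(3,1) p2@(1,4) -> at (0,3): 0 [-], cum=0
Step 1: p0@(4,0) p1@(2,1) p2@ESC -> at (0,3): 0 [-], cum=0
Step 2: p0@(3,0) p1@(1,1) p2@ESC -> at (0,3): 0 [-], cum=0
Step 3: p0@(2,0) p1@(0,1) p2@ESC -> at (0,3): 0 [-], cum=0
Step 4: p0@(1,0) p1@(0,2) p2@ESC -> at (0,3): 0 [-], cum=0
Step 5: p0@(0,0) p1@(0,3) p2@ESC -> at (0,3): 1 [p1], cum=1
Step 6: p0@(0,1) p1@ESC p2@ESC -> at (0,3): 0 [-], cum=1
Step 7: p0@(0,2) p1@ESC p2@ESC -> at (0,3): 0 [-], cum=1
Step 8: p0@(0,3) p1@ESC p2@ESC -> at (0,3): 1 [p0], cum=2
Step 9: p0@ESC p1@ESC p2@ESC -> at (0,3): 0 [-], cum=2
Total visits = 2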